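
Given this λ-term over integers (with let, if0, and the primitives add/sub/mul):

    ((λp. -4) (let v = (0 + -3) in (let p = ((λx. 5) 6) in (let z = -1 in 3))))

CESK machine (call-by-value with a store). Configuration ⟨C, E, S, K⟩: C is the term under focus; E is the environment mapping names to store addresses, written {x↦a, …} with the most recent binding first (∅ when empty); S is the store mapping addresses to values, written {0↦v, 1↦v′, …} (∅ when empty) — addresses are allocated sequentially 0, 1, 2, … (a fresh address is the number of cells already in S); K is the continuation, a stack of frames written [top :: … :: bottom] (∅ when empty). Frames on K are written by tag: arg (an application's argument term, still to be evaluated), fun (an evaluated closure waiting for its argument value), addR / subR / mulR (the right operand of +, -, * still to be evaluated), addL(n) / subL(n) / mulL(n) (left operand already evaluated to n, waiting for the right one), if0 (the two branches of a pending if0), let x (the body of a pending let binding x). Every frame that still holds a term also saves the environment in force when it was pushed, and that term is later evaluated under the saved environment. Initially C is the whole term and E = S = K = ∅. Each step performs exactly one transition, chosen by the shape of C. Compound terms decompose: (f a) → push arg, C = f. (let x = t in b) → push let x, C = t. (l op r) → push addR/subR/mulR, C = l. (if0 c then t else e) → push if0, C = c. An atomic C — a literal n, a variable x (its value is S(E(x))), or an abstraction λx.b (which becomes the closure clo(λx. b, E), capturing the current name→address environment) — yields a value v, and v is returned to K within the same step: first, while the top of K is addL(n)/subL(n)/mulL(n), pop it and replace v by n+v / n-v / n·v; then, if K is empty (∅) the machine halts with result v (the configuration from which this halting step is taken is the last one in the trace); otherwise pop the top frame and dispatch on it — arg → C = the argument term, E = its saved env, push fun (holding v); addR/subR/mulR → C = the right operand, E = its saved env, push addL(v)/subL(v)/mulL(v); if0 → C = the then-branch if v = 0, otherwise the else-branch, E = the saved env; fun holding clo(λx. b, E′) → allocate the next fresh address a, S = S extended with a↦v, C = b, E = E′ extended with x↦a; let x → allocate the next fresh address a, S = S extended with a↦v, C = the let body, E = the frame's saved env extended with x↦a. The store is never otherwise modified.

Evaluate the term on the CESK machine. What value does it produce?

step 0: [C=((λp. -4) (let v = (0 + -3) in (let p = ((λx. 5) 6) in (let z = -1 in 3)))) | E=∅ | S=∅ | K=∅]
step 1: [C=(λp. -4) | E=∅ | S=∅ | K=[arg]]
step 2: [C=(let v = (0 + -3) in (let p = ((λx. 5) 6) in (let z = -1 in 3))) | E=∅ | S=∅ | K=[fun]]
step 3: [C=(0 + -3) | E=∅ | S=∅ | K=[let v :: fun]]
step 4: [C=0 | E=∅ | S=∅ | K=[addR :: let v :: fun]]
step 5: [C=-3 | E=∅ | S=∅ | K=[addL(0) :: let v :: fun]]
step 6: [C=(let p = ((λx. 5) 6) in (let z = -1 in 3)) | E={v↦0} | S={0↦-3} | K=[fun]]
step 7: [C=((λx. 5) 6) | E={v↦0} | S={0↦-3} | K=[let p :: fun]]
step 8: [C=(λx. 5) | E={v↦0} | S={0↦-3} | K=[arg :: let p :: fun]]
step 9: [C=6 | E={v↦0} | S={0↦-3} | K=[fun :: let p :: fun]]
step 10: [C=5 | E={x↦1, v↦0} | S={0↦-3, 1↦6} | K=[let p :: fun]]
step 11: [C=(let z = -1 in 3) | E={p↦2, v↦0} | S={0↦-3, 1↦6, 2↦5} | K=[fun]]
step 12: [C=-1 | E={p↦2, v↦0} | S={0↦-3, 1↦6, 2↦5} | K=[let z :: fun]]
step 13: [C=3 | E={z↦3, p↦2, v↦0} | S={0↦-3, 1↦6, 2↦5, 3↦-1} | K=[fun]]
step 14: [C=-4 | E={p↦4} | S={0↦-3, 1↦6, 2↦5, 3↦-1, 4↦3} | K=∅]
→ final value -4

Answer: -4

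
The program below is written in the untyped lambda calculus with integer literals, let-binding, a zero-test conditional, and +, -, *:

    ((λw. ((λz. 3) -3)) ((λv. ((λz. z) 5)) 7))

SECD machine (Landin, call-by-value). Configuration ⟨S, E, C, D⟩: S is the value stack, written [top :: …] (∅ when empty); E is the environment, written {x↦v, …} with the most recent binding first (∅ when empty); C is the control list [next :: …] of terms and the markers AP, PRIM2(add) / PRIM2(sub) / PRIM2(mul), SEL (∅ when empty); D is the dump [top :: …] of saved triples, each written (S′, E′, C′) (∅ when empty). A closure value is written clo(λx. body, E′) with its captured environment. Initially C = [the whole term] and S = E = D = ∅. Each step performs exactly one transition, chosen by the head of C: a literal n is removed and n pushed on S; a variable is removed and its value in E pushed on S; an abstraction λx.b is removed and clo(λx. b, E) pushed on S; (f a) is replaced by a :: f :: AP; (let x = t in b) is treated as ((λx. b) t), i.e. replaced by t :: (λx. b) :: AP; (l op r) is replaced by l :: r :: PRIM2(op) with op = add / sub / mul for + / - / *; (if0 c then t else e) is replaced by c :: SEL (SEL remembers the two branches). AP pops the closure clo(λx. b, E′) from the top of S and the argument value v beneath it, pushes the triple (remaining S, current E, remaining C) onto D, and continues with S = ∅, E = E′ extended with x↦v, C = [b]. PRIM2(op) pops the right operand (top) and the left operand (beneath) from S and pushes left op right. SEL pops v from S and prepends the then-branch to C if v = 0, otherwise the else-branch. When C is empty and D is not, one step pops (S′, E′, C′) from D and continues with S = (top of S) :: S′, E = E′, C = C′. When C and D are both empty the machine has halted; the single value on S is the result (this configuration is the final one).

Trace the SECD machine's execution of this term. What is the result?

step 0: <S=∅, E=∅, C=[((λw. ((λz. 3) -3)) ((λv. ((λz. z) 5)) 7))], D=∅>
step 1: <S=∅, E=∅, C=[((λv. ((λz. z) 5)) 7) :: (λw. ((λz. 3) -3)) :: AP], D=∅>
step 2: <S=∅, E=∅, C=[7 :: (λv. ((λz. z) 5)) :: AP :: (λw. ((λz. 3) -3)) :: AP], D=∅>
step 3: <S=[7], E=∅, C=[(λv. ((λz. z) 5)) :: AP :: (λw. ((λz. 3) -3)) :: AP], D=∅>
step 4: <S=[clo(λv. ((λz. z) 5), ∅) :: 7], E=∅, C=[AP :: (λw. ((λz. 3) -3)) :: AP], D=∅>
step 5: <S=∅, E={v↦7}, C=[((λz. z) 5)], D=[(∅, ∅, [(λw. ((λz. 3) -3)) :: AP])]>
step 6: <S=∅, E={v↦7}, C=[5 :: (λz. z) :: AP], D=[(∅, ∅, [(λw. ((λz. 3) -3)) :: AP])]>
step 7: <S=[5], E={v↦7}, C=[(λz. z) :: AP], D=[(∅, ∅, [(λw. ((λz. 3) -3)) :: AP])]>
step 8: <S=[clo(λz. z, {v↦7}) :: 5], E={v↦7}, C=[AP], D=[(∅, ∅, [(λw. ((λz. 3) -3)) :: AP])]>
step 9: <S=∅, E={z↦5, v↦7}, C=[z], D=[(∅, {v↦7}, ∅) :: (∅, ∅, [(λw. ((λz. 3) -3)) :: AP])]>
step 10: <S=[5], E={z↦5, v↦7}, C=∅, D=[(∅, {v↦7}, ∅) :: (∅, ∅, [(λw. ((λz. 3) -3)) :: AP])]>
step 11: <S=[5], E={v↦7}, C=∅, D=[(∅, ∅, [(λw. ((λz. 3) -3)) :: AP])]>
step 12: <S=[5], E=∅, C=[(λw. ((λz. 3) -3)) :: AP], D=∅>
step 13: <S=[clo(λw. ((λz. 3) -3), ∅) :: 5], E=∅, C=[AP], D=∅>
step 14: <S=∅, E={w↦5}, C=[((λz. 3) -3)], D=[(∅, ∅, ∅)]>
step 15: <S=∅, E={w↦5}, C=[-3 :: (λz. 3) :: AP], D=[(∅, ∅, ∅)]>
step 16: <S=[-3], E={w↦5}, C=[(λz. 3) :: AP], D=[(∅, ∅, ∅)]>
step 17: <S=[clo(λz. 3, {w↦5}) :: -3], E={w↦5}, C=[AP], D=[(∅, ∅, ∅)]>
step 18: <S=∅, E={z↦-3, w↦5}, C=[3], D=[(∅, {w↦5}, ∅) :: (∅, ∅, ∅)]>
step 19: <S=[3], E={z↦-3, w↦5}, C=∅, D=[(∅, {w↦5}, ∅) :: (∅, ∅, ∅)]>
step 20: <S=[3], E={w↦5}, C=∅, D=[(∅, ∅, ∅)]>
step 21: <S=[3], E=∅, C=∅, D=∅>
→ final value 3

Answer: 3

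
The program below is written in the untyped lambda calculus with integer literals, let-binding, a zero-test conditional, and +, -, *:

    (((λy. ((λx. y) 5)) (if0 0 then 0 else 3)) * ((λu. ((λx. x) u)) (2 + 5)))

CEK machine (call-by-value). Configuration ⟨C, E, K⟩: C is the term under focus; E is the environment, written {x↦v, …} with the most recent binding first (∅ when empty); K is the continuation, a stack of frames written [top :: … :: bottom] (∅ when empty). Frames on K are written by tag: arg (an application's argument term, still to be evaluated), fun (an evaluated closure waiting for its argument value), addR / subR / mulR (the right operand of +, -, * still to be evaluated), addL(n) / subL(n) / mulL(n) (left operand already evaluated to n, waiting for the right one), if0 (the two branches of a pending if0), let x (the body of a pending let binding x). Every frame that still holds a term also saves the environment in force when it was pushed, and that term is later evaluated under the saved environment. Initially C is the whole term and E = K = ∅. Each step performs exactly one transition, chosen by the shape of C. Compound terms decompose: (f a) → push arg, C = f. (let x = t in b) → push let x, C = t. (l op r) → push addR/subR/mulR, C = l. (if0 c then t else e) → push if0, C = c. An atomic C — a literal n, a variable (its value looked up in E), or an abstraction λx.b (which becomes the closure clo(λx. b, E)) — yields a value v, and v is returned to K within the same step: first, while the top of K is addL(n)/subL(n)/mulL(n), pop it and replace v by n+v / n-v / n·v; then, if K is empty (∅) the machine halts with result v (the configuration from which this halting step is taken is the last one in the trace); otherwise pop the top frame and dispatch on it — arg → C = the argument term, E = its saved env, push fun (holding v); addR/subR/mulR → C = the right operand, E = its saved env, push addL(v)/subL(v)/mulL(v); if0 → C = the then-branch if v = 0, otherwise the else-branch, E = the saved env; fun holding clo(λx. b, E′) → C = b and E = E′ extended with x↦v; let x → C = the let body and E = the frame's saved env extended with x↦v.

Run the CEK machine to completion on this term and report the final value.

Answer: 0

Derivation:
[0] ⟨C=(((λy. ((λx. y) 5)) (if0 0 then 0 else 3)) * ((λu. ((λx. x) u)) (2 + 5))); E=∅; K=∅⟩
[1] ⟨C=((λy. ((λx. y) 5)) (if0 0 then 0 else 3)); E=∅; K=[mulR]⟩
[2] ⟨C=(λy. ((λx. y) 5)); E=∅; K=[arg :: mulR]⟩
[3] ⟨C=(if0 0 then 0 else 3); E=∅; K=[fun :: mulR]⟩
[4] ⟨C=0; E=∅; K=[if0 :: fun :: mulR]⟩
[5] ⟨C=0; E=∅; K=[fun :: mulR]⟩
[6] ⟨C=((λx. y) 5); E={y↦0}; K=[mulR]⟩
[7] ⟨C=(λx. y); E={y↦0}; K=[arg :: mulR]⟩
[8] ⟨C=5; E={y↦0}; K=[fun :: mulR]⟩
[9] ⟨C=y; E={x↦5, y↦0}; K=[mulR]⟩
[10] ⟨C=((λu. ((λx. x) u)) (2 + 5)); E=∅; K=[mulL(0)]⟩
[11] ⟨C=(λu. ((λx. x) u)); E=∅; K=[arg :: mulL(0)]⟩
[12] ⟨C=(2 + 5); E=∅; K=[fun :: mulL(0)]⟩
[13] ⟨C=2; E=∅; K=[addR :: fun :: mulL(0)]⟩
[14] ⟨C=5; E=∅; K=[addL(2) :: fun :: mulL(0)]⟩
[15] ⟨C=((λx. x) u); E={u↦7}; K=[mulL(0)]⟩
[16] ⟨C=(λx. x); E={u↦7}; K=[arg :: mulL(0)]⟩
[17] ⟨C=u; E={u↦7}; K=[fun :: mulL(0)]⟩
[18] ⟨C=x; E={x↦7, u↦7}; K=[mulL(0)]⟩
→ final value 0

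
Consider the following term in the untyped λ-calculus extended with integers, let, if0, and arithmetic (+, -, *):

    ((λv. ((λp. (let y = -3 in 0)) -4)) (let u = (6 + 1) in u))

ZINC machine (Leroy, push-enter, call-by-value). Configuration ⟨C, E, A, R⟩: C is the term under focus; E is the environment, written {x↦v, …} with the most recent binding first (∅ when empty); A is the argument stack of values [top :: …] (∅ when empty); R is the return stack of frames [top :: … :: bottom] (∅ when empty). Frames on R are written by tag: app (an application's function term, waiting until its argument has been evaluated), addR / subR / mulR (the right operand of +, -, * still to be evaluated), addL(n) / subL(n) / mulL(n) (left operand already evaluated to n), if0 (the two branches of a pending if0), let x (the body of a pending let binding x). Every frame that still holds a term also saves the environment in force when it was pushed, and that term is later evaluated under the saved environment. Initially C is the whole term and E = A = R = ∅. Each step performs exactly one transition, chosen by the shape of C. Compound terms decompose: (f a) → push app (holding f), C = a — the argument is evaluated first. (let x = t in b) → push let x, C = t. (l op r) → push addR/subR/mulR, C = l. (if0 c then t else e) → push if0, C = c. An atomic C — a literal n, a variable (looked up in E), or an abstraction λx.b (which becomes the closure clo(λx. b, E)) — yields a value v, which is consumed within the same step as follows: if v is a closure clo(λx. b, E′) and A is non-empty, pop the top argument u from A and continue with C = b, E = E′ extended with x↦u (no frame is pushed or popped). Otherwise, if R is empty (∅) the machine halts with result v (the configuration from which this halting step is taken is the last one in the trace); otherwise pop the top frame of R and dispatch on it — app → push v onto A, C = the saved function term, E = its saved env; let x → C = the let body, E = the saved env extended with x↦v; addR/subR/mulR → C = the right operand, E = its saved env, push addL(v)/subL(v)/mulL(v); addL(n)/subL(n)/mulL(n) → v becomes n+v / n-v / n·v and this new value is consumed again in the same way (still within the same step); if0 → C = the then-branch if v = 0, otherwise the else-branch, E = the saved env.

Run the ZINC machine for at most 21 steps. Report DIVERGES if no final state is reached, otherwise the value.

step 0: <C=((λv. ((λp. (let y = -3 in 0)) -4)) (let u = (6 + 1) in u)), E=∅, A=∅, R=∅>
step 1: <C=(let u = (6 + 1) in u), E=∅, A=∅, R=[app]>
step 2: <C=(6 + 1), E=∅, A=∅, R=[let u :: app]>
step 3: <C=6, E=∅, A=∅, R=[addR :: let u :: app]>
step 4: <C=1, E=∅, A=∅, R=[addL(6) :: let u :: app]>
step 5: <C=u, E={u↦7}, A=∅, R=[app]>
step 6: <C=(λv. ((λp. (let y = -3 in 0)) -4)), E=∅, A=[7], R=∅>
step 7: <C=((λp. (let y = -3 in 0)) -4), E={v↦7}, A=∅, R=∅>
step 8: <C=-4, E={v↦7}, A=∅, R=[app]>
step 9: <C=(λp. (let y = -3 in 0)), E={v↦7}, A=[-4], R=∅>
step 10: <C=(let y = -3 in 0), E={p↦-4, v↦7}, A=∅, R=∅>
step 11: <C=-3, E={p↦-4, v↦7}, A=∅, R=[let y]>
step 12: <C=0, E={y↦-3, p↦-4, v↦7}, A=∅, R=∅>
→ final value 0

Answer: 0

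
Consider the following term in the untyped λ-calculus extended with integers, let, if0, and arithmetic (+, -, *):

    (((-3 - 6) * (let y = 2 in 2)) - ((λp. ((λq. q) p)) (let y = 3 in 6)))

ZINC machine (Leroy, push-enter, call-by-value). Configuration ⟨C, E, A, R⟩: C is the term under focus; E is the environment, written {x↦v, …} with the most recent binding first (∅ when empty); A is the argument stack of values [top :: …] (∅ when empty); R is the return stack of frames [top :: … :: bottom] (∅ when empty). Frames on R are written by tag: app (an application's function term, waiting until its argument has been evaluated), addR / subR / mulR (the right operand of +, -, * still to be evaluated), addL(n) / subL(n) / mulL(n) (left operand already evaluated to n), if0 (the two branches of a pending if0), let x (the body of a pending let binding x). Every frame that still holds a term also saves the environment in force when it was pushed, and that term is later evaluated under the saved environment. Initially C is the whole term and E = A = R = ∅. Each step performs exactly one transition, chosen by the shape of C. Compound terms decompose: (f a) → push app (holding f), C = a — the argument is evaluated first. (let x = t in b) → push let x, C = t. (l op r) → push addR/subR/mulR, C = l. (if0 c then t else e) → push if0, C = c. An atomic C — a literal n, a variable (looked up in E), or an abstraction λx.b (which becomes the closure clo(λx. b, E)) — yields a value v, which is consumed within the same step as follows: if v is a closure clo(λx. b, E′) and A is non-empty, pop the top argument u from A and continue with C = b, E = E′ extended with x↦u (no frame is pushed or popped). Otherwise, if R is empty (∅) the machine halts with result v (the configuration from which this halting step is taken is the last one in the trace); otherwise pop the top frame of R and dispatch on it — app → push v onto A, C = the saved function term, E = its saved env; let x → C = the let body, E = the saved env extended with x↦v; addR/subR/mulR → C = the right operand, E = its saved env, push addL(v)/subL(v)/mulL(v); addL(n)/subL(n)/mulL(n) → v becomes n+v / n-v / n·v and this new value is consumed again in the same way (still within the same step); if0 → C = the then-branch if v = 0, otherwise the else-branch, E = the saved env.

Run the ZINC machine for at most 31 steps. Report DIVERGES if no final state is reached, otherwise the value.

Answer: -24

Machine steps:
0. [C=(((-3 - 6) * (let y = 2 in 2)) - ((λp. ((λq. q) p)) (let y = 3 in 6))) | E=∅ | A=∅ | R=∅]
1. [C=((-3 - 6) * (let y = 2 in 2)) | E=∅ | A=∅ | R=[subR]]
2. [C=(-3 - 6) | E=∅ | A=∅ | R=[mulR :: subR]]
3. [C=-3 | E=∅ | A=∅ | R=[subR :: mulR :: subR]]
4. [C=6 | E=∅ | A=∅ | R=[subL(-3) :: mulR :: subR]]
5. [C=(let y = 2 in 2) | E=∅ | A=∅ | R=[mulL(-9) :: subR]]
6. [C=2 | E=∅ | A=∅ | R=[let y :: mulL(-9) :: subR]]
7. [C=2 | E={y↦2} | A=∅ | R=[mulL(-9) :: subR]]
8. [C=((λp. ((λq. q) p)) (let y = 3 in 6)) | E=∅ | A=∅ | R=[subL(-18)]]
9. [C=(let y = 3 in 6) | E=∅ | A=∅ | R=[app :: subL(-18)]]
10. [C=3 | E=∅ | A=∅ | R=[let y :: app :: subL(-18)]]
11. [C=6 | E={y↦3} | A=∅ | R=[app :: subL(-18)]]
12. [C=(λp. ((λq. q) p)) | E=∅ | A=[6] | R=[subL(-18)]]
13. [C=((λq. q) p) | E={p↦6} | A=∅ | R=[subL(-18)]]
14. [C=p | E={p↦6} | A=∅ | R=[app :: subL(-18)]]
15. [C=(λq. q) | E={p↦6} | A=[6] | R=[subL(-18)]]
16. [C=q | E={q↦6, p↦6} | A=∅ | R=[subL(-18)]]
→ final value -24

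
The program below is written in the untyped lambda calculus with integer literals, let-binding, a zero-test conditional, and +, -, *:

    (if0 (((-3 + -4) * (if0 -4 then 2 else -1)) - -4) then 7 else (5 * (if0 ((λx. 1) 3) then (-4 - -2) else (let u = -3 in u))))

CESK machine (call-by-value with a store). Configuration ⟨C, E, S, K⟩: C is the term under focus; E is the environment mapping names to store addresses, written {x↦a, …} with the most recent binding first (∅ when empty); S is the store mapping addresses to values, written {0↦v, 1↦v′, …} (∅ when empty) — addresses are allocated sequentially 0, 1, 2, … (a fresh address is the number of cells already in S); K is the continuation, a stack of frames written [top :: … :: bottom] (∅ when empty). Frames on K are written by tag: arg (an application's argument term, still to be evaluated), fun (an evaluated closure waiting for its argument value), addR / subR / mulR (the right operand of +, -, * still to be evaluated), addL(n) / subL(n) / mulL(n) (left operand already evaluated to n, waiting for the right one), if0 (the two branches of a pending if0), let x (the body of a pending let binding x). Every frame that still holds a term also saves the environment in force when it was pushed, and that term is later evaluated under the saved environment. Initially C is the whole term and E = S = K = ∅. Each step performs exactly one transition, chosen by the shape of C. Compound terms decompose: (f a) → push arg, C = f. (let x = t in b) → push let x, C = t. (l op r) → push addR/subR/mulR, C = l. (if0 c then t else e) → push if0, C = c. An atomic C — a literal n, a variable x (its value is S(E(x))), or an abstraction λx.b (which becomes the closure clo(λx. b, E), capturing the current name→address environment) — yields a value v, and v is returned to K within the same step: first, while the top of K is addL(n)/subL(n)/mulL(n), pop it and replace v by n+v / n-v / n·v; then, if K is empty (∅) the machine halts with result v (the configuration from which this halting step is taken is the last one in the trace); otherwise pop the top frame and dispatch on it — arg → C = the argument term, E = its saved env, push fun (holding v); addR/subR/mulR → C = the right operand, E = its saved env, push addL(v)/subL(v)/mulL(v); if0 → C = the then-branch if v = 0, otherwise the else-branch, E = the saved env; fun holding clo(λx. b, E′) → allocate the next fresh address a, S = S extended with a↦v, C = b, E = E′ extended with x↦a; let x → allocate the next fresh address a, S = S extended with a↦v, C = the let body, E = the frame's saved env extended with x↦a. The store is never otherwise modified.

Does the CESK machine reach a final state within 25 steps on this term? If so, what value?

Answer: -15

Execution trace:
[0] ⟨C=(if0 (((-3 + -4) * (if0 -4 then 2 else -1)) - -4) then 7 else (5 * (if0 ((λx. 1) 3) then (-4 - -2) else (let u = -3 in u)))); E=∅; S=∅; K=∅⟩
[1] ⟨C=(((-3 + -4) * (if0 -4 then 2 else -1)) - -4); E=∅; S=∅; K=[if0]⟩
[2] ⟨C=((-3 + -4) * (if0 -4 then 2 else -1)); E=∅; S=∅; K=[subR :: if0]⟩
[3] ⟨C=(-3 + -4); E=∅; S=∅; K=[mulR :: subR :: if0]⟩
[4] ⟨C=-3; E=∅; S=∅; K=[addR :: mulR :: subR :: if0]⟩
[5] ⟨C=-4; E=∅; S=∅; K=[addL(-3) :: mulR :: subR :: if0]⟩
[6] ⟨C=(if0 -4 then 2 else -1); E=∅; S=∅; K=[mulL(-7) :: subR :: if0]⟩
[7] ⟨C=-4; E=∅; S=∅; K=[if0 :: mulL(-7) :: subR :: if0]⟩
[8] ⟨C=-1; E=∅; S=∅; K=[mulL(-7) :: subR :: if0]⟩
[9] ⟨C=-4; E=∅; S=∅; K=[subL(7) :: if0]⟩
[10] ⟨C=(5 * (if0 ((λx. 1) 3) then (-4 - -2) else (let u = -3 in u))); E=∅; S=∅; K=∅⟩
[11] ⟨C=5; E=∅; S=∅; K=[mulR]⟩
[12] ⟨C=(if0 ((λx. 1) 3) then (-4 - -2) else (let u = -3 in u)); E=∅; S=∅; K=[mulL(5)]⟩
[13] ⟨C=((λx. 1) 3); E=∅; S=∅; K=[if0 :: mulL(5)]⟩
[14] ⟨C=(λx. 1); E=∅; S=∅; K=[arg :: if0 :: mulL(5)]⟩
[15] ⟨C=3; E=∅; S=∅; K=[fun :: if0 :: mulL(5)]⟩
[16] ⟨C=1; E={x↦0}; S={0↦3}; K=[if0 :: mulL(5)]⟩
[17] ⟨C=(let u = -3 in u); E=∅; S={0↦3}; K=[mulL(5)]⟩
[18] ⟨C=-3; E=∅; S={0↦3}; K=[let u :: mulL(5)]⟩
[19] ⟨C=u; E={u↦1}; S={0↦3, 1↦-3}; K=[mulL(5)]⟩
→ final value -15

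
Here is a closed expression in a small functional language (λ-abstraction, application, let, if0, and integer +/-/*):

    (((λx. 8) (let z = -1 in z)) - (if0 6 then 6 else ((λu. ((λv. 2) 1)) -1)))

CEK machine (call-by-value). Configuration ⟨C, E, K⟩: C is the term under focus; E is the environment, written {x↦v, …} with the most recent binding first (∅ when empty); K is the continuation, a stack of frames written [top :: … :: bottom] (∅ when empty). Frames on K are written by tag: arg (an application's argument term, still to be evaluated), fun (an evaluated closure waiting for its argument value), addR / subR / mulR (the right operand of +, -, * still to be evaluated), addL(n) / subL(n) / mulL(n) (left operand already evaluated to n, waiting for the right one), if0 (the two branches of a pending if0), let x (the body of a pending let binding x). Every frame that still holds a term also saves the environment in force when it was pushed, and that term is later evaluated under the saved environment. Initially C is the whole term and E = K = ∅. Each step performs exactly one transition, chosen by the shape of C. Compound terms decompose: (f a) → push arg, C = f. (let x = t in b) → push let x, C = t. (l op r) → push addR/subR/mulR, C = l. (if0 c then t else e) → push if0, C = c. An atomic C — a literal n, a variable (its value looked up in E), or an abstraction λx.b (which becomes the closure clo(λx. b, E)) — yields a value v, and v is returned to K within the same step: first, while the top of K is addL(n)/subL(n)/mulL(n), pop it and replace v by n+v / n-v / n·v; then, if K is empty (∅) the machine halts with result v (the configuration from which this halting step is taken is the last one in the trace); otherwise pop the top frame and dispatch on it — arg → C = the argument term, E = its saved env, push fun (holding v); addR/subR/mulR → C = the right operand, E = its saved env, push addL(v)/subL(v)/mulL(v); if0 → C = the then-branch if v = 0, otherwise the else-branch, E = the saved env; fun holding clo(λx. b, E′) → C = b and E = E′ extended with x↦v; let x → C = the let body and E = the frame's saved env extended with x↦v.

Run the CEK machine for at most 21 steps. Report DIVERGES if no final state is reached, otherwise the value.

Answer: 6

Execution trace:
0. ⟨C=(((λx. 8) (let z = -1 in z)) - (if0 6 then 6 else ((λu. ((λv. 2) 1)) -1))); E=∅; K=∅⟩
1. ⟨C=((λx. 8) (let z = -1 in z)); E=∅; K=[subR]⟩
2. ⟨C=(λx. 8); E=∅; K=[arg :: subR]⟩
3. ⟨C=(let z = -1 in z); E=∅; K=[fun :: subR]⟩
4. ⟨C=-1; E=∅; K=[let z :: fun :: subR]⟩
5. ⟨C=z; E={z↦-1}; K=[fun :: subR]⟩
6. ⟨C=8; E={x↦-1}; K=[subR]⟩
7. ⟨C=(if0 6 then 6 else ((λu. ((λv. 2) 1)) -1)); E=∅; K=[subL(8)]⟩
8. ⟨C=6; E=∅; K=[if0 :: subL(8)]⟩
9. ⟨C=((λu. ((λv. 2) 1)) -1); E=∅; K=[subL(8)]⟩
10. ⟨C=(λu. ((λv. 2) 1)); E=∅; K=[arg :: subL(8)]⟩
11. ⟨C=-1; E=∅; K=[fun :: subL(8)]⟩
12. ⟨C=((λv. 2) 1); E={u↦-1}; K=[subL(8)]⟩
13. ⟨C=(λv. 2); E={u↦-1}; K=[arg :: subL(8)]⟩
14. ⟨C=1; E={u↦-1}; K=[fun :: subL(8)]⟩
15. ⟨C=2; E={v↦1, u↦-1}; K=[subL(8)]⟩
→ final value 6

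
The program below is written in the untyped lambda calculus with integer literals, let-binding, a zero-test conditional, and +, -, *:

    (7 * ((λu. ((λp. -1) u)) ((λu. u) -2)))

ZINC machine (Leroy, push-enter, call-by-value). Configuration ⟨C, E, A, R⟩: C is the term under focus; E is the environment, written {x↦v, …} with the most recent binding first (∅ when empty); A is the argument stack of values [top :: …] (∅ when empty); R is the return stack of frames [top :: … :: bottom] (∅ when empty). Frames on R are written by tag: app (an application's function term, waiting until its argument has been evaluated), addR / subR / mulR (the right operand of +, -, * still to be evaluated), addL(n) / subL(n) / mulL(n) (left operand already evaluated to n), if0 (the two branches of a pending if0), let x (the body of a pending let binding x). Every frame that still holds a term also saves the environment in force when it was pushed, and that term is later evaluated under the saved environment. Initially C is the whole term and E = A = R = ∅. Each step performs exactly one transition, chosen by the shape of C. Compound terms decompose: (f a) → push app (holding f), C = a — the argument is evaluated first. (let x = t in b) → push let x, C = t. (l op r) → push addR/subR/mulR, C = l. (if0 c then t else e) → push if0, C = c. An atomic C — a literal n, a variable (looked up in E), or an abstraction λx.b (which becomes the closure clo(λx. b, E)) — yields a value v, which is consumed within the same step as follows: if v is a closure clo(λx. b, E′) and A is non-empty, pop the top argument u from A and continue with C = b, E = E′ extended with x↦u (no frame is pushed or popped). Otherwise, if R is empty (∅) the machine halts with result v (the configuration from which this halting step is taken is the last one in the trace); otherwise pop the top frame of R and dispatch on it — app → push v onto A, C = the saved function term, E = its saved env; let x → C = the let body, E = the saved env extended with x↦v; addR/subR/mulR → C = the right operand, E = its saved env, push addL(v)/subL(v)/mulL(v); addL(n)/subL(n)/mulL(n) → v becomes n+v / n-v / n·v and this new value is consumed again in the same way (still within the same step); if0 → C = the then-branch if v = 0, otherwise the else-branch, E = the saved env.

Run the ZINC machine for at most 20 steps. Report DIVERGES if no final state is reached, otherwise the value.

step 0: [C=(7 * ((λu. ((λp. -1) u)) ((λu. u) -2))) | E=∅ | A=∅ | R=∅]
step 1: [C=7 | E=∅ | A=∅ | R=[mulR]]
step 2: [C=((λu. ((λp. -1) u)) ((λu. u) -2)) | E=∅ | A=∅ | R=[mulL(7)]]
step 3: [C=((λu. u) -2) | E=∅ | A=∅ | R=[app :: mulL(7)]]
step 4: [C=-2 | E=∅ | A=∅ | R=[app :: app :: mulL(7)]]
step 5: [C=(λu. u) | E=∅ | A=[-2] | R=[app :: mulL(7)]]
step 6: [C=u | E={u↦-2} | A=∅ | R=[app :: mulL(7)]]
step 7: [C=(λu. ((λp. -1) u)) | E=∅ | A=[-2] | R=[mulL(7)]]
step 8: [C=((λp. -1) u) | E={u↦-2} | A=∅ | R=[mulL(7)]]
step 9: [C=u | E={u↦-2} | A=∅ | R=[app :: mulL(7)]]
step 10: [C=(λp. -1) | E={u↦-2} | A=[-2] | R=[mulL(7)]]
step 11: [C=-1 | E={p↦-2, u↦-2} | A=∅ | R=[mulL(7)]]
→ final value -7

Answer: -7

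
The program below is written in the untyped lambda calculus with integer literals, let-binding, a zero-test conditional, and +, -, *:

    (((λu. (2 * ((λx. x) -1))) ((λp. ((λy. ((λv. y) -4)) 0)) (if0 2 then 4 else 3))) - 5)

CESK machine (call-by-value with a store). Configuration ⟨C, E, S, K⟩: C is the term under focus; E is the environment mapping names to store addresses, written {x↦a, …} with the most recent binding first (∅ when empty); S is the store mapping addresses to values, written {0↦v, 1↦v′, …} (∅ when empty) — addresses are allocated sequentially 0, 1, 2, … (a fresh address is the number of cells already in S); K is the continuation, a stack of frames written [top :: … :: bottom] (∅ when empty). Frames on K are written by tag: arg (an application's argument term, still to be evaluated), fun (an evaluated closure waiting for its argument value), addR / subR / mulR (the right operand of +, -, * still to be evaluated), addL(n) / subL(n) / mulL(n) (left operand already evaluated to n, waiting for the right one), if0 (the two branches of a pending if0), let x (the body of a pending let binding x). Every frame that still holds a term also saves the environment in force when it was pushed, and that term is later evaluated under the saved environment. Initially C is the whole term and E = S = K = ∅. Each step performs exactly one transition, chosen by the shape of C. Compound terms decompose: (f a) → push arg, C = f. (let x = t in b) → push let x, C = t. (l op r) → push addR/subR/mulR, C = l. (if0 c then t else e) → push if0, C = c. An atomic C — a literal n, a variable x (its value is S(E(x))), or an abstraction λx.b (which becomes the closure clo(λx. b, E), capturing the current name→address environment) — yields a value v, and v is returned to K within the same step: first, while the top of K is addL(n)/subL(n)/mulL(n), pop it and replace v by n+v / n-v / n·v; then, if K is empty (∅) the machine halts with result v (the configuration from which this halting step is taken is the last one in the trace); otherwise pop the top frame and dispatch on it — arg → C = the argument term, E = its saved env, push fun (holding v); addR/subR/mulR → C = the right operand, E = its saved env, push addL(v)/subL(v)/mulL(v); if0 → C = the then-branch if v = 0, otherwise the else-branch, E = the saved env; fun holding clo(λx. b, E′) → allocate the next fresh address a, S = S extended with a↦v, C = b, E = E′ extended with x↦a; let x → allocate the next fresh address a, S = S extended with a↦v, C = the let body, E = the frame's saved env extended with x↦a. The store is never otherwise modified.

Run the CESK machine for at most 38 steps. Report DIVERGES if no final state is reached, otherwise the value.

t=0: [C=(((λu. (2 * ((λx. x) -1))) ((λp. ((λy. ((λv. y) -4)) 0)) (if0 2 then 4 else 3))) - 5) | E=∅ | S=∅ | K=∅]
t=1: [C=((λu. (2 * ((λx. x) -1))) ((λp. ((λy. ((λv. y) -4)) 0)) (if0 2 then 4 else 3))) | E=∅ | S=∅ | K=[subR]]
t=2: [C=(λu. (2 * ((λx. x) -1))) | E=∅ | S=∅ | K=[arg :: subR]]
t=3: [C=((λp. ((λy. ((λv. y) -4)) 0)) (if0 2 then 4 else 3)) | E=∅ | S=∅ | K=[fun :: subR]]
t=4: [C=(λp. ((λy. ((λv. y) -4)) 0)) | E=∅ | S=∅ | K=[arg :: fun :: subR]]
t=5: [C=(if0 2 then 4 else 3) | E=∅ | S=∅ | K=[fun :: fun :: subR]]
t=6: [C=2 | E=∅ | S=∅ | K=[if0 :: fun :: fun :: subR]]
t=7: [C=3 | E=∅ | S=∅ | K=[fun :: fun :: subR]]
t=8: [C=((λy. ((λv. y) -4)) 0) | E={p↦0} | S={0↦3} | K=[fun :: subR]]
t=9: [C=(λy. ((λv. y) -4)) | E={p↦0} | S={0↦3} | K=[arg :: fun :: subR]]
t=10: [C=0 | E={p↦0} | S={0↦3} | K=[fun :: fun :: subR]]
t=11: [C=((λv. y) -4) | E={y↦1, p↦0} | S={0↦3, 1↦0} | K=[fun :: subR]]
t=12: [C=(λv. y) | E={y↦1, p↦0} | S={0↦3, 1↦0} | K=[arg :: fun :: subR]]
t=13: [C=-4 | E={y↦1, p↦0} | S={0↦3, 1↦0} | K=[fun :: fun :: subR]]
t=14: [C=y | E={v↦2, y↦1, p↦0} | S={0↦3, 1↦0, 2↦-4} | K=[fun :: subR]]
t=15: [C=(2 * ((λx. x) -1)) | E={u↦3} | S={0↦3, 1↦0, 2↦-4, 3↦0} | K=[subR]]
t=16: [C=2 | E={u↦3} | S={0↦3, 1↦0, 2↦-4, 3↦0} | K=[mulR :: subR]]
t=17: [C=((λx. x) -1) | E={u↦3} | S={0↦3, 1↦0, 2↦-4, 3↦0} | K=[mulL(2) :: subR]]
t=18: [C=(λx. x) | E={u↦3} | S={0↦3, 1↦0, 2↦-4, 3↦0} | K=[arg :: mulL(2) :: subR]]
t=19: [C=-1 | E={u↦3} | S={0↦3, 1↦0, 2↦-4, 3↦0} | K=[fun :: mulL(2) :: subR]]
t=20: [C=x | E={x↦4, u↦3} | S={0↦3, 1↦0, 2↦-4, 3↦0, 4↦-1} | K=[mulL(2) :: subR]]
t=21: [C=5 | E=∅ | S={0↦3, 1↦0, 2↦-4, 3↦0, 4↦-1} | K=[subL(-2)]]
→ final value -7

Answer: -7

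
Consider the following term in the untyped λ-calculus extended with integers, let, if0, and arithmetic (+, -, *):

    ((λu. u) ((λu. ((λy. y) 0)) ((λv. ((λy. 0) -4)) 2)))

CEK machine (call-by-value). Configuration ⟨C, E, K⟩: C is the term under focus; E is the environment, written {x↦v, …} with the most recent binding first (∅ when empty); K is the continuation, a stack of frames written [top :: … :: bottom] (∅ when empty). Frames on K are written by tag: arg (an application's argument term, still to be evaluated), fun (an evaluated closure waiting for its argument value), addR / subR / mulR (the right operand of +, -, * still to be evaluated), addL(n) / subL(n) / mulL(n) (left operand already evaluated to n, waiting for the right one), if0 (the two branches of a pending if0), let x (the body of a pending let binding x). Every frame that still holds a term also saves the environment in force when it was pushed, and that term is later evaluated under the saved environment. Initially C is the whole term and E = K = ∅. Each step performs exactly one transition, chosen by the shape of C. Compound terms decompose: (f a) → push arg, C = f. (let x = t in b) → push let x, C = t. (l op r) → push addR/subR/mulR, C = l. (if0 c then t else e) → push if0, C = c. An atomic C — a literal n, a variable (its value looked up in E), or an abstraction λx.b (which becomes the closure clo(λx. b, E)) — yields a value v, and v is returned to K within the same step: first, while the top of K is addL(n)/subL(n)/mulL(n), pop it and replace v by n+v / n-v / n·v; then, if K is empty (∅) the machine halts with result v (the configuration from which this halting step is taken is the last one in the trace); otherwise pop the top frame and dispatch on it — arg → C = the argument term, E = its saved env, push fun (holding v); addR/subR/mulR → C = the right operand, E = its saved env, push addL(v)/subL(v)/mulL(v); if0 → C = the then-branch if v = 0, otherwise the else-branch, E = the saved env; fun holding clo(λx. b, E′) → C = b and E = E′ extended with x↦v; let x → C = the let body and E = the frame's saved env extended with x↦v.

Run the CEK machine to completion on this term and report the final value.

0. ⟨C=((λu. u) ((λu. ((λy. y) 0)) ((λv. ((λy. 0) -4)) 2))); E=∅; K=∅⟩
1. ⟨C=(λu. u); E=∅; K=[arg]⟩
2. ⟨C=((λu. ((λy. y) 0)) ((λv. ((λy. 0) -4)) 2)); E=∅; K=[fun]⟩
3. ⟨C=(λu. ((λy. y) 0)); E=∅; K=[arg :: fun]⟩
4. ⟨C=((λv. ((λy. 0) -4)) 2); E=∅; K=[fun :: fun]⟩
5. ⟨C=(λv. ((λy. 0) -4)); E=∅; K=[arg :: fun :: fun]⟩
6. ⟨C=2; E=∅; K=[fun :: fun :: fun]⟩
7. ⟨C=((λy. 0) -4); E={v↦2}; K=[fun :: fun]⟩
8. ⟨C=(λy. 0); E={v↦2}; K=[arg :: fun :: fun]⟩
9. ⟨C=-4; E={v↦2}; K=[fun :: fun :: fun]⟩
10. ⟨C=0; E={y↦-4, v↦2}; K=[fun :: fun]⟩
11. ⟨C=((λy. y) 0); E={u↦0}; K=[fun]⟩
12. ⟨C=(λy. y); E={u↦0}; K=[arg :: fun]⟩
13. ⟨C=0; E={u↦0}; K=[fun :: fun]⟩
14. ⟨C=y; E={y↦0, u↦0}; K=[fun]⟩
15. ⟨C=u; E={u↦0}; K=∅⟩
→ final value 0

Answer: 0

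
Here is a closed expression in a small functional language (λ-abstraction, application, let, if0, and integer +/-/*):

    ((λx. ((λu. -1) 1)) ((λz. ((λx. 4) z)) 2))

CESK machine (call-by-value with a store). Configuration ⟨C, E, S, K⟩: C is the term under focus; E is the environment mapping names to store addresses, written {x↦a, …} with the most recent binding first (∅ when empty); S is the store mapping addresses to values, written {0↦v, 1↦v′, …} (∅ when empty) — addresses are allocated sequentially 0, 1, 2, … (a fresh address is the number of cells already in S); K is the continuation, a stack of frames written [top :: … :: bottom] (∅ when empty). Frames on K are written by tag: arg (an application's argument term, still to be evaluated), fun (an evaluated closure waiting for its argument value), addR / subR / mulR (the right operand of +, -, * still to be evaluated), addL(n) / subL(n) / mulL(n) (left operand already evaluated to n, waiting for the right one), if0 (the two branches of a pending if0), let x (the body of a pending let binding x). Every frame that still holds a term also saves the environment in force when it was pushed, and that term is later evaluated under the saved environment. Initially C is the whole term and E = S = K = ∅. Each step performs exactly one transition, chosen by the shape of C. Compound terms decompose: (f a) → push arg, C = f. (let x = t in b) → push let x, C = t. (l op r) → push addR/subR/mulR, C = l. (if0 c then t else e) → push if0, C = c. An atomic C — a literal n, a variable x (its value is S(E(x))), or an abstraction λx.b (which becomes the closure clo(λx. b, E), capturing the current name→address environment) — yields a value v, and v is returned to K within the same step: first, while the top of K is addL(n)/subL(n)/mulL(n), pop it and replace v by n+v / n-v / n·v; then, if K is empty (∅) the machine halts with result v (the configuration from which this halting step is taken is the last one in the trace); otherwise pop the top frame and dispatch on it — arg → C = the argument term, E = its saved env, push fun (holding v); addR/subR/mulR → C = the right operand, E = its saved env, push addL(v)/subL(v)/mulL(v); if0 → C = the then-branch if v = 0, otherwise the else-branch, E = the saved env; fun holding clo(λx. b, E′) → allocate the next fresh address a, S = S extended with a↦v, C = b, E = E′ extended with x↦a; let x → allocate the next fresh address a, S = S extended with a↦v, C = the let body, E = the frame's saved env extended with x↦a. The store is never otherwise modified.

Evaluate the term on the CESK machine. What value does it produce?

Answer: -1

Derivation:
t=0: <C=((λx. ((λu. -1) 1)) ((λz. ((λx. 4) z)) 2)), E=∅, S=∅, K=∅>
t=1: <C=(λx. ((λu. -1) 1)), E=∅, S=∅, K=[arg]>
t=2: <C=((λz. ((λx. 4) z)) 2), E=∅, S=∅, K=[fun]>
t=3: <C=(λz. ((λx. 4) z)), E=∅, S=∅, K=[arg :: fun]>
t=4: <C=2, E=∅, S=∅, K=[fun :: fun]>
t=5: <C=((λx. 4) z), E={z↦0}, S={0↦2}, K=[fun]>
t=6: <C=(λx. 4), E={z↦0}, S={0↦2}, K=[arg :: fun]>
t=7: <C=z, E={z↦0}, S={0↦2}, K=[fun :: fun]>
t=8: <C=4, E={x↦1, z↦0}, S={0↦2, 1↦2}, K=[fun]>
t=9: <C=((λu. -1) 1), E={x↦2}, S={0↦2, 1↦2, 2↦4}, K=∅>
t=10: <C=(λu. -1), E={x↦2}, S={0↦2, 1↦2, 2↦4}, K=[arg]>
t=11: <C=1, E={x↦2}, S={0↦2, 1↦2, 2↦4}, K=[fun]>
t=12: <C=-1, E={u↦3, x↦2}, S={0↦2, 1↦2, 2↦4, 3↦1}, K=∅>
→ final value -1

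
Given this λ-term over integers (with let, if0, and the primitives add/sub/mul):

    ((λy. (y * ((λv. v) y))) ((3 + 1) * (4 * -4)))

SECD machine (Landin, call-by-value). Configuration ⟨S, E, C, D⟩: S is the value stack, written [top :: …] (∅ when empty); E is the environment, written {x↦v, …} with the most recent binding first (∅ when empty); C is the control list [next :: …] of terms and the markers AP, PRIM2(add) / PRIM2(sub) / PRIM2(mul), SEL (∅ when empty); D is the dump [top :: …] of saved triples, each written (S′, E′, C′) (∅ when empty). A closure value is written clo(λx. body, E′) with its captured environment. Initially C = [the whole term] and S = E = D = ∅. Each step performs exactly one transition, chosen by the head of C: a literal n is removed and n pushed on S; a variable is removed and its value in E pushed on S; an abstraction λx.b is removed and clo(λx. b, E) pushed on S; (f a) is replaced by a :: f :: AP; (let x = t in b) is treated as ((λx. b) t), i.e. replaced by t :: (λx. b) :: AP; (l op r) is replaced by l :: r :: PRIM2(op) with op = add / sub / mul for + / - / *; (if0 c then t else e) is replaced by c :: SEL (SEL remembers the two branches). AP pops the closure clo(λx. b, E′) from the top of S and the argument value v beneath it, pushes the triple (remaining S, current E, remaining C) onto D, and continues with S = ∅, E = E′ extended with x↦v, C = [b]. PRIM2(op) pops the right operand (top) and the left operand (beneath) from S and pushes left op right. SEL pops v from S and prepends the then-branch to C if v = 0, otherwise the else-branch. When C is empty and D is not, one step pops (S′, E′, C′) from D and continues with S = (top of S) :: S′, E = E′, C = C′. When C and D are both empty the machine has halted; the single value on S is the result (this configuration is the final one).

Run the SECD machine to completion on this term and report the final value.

0. <S=∅, E=∅, C=[((λy. (y * ((λv. v) y))) ((3 + 1) * (4 * -4)))], D=∅>
1. <S=∅, E=∅, C=[((3 + 1) * (4 * -4)) :: (λy. (y * ((λv. v) y))) :: AP], D=∅>
2. <S=∅, E=∅, C=[(3 + 1) :: (4 * -4) :: PRIM2(mul) :: (λy. (y * ((λv. v) y))) :: AP], D=∅>
3. <S=∅, E=∅, C=[3 :: 1 :: PRIM2(add) :: (4 * -4) :: PRIM2(mul) :: (λy. (y * ((λv. v) y))) :: AP], D=∅>
4. <S=[3], E=∅, C=[1 :: PRIM2(add) :: (4 * -4) :: PRIM2(mul) :: (λy. (y * ((λv. v) y))) :: AP], D=∅>
5. <S=[1 :: 3], E=∅, C=[PRIM2(add) :: (4 * -4) :: PRIM2(mul) :: (λy. (y * ((λv. v) y))) :: AP], D=∅>
6. <S=[4], E=∅, C=[(4 * -4) :: PRIM2(mul) :: (λy. (y * ((λv. v) y))) :: AP], D=∅>
7. <S=[4], E=∅, C=[4 :: -4 :: PRIM2(mul) :: PRIM2(mul) :: (λy. (y * ((λv. v) y))) :: AP], D=∅>
8. <S=[4 :: 4], E=∅, C=[-4 :: PRIM2(mul) :: PRIM2(mul) :: (λy. (y * ((λv. v) y))) :: AP], D=∅>
9. <S=[-4 :: 4 :: 4], E=∅, C=[PRIM2(mul) :: PRIM2(mul) :: (λy. (y * ((λv. v) y))) :: AP], D=∅>
10. <S=[-16 :: 4], E=∅, C=[PRIM2(mul) :: (λy. (y * ((λv. v) y))) :: AP], D=∅>
11. <S=[-64], E=∅, C=[(λy. (y * ((λv. v) y))) :: AP], D=∅>
12. <S=[clo(λy. (y * ((λv. v) y)), ∅) :: -64], E=∅, C=[AP], D=∅>
13. <S=∅, E={y↦-64}, C=[(y * ((λv. v) y))], D=[(∅, ∅, ∅)]>
14. <S=∅, E={y↦-64}, C=[y :: ((λv. v) y) :: PRIM2(mul)], D=[(∅, ∅, ∅)]>
15. <S=[-64], E={y↦-64}, C=[((λv. v) y) :: PRIM2(mul)], D=[(∅, ∅, ∅)]>
16. <S=[-64], E={y↦-64}, C=[y :: (λv. v) :: AP :: PRIM2(mul)], D=[(∅, ∅, ∅)]>
17. <S=[-64 :: -64], E={y↦-64}, C=[(λv. v) :: AP :: PRIM2(mul)], D=[(∅, ∅, ∅)]>
18. <S=[clo(λv. v, {y↦-64}) :: -64 :: -64], E={y↦-64}, C=[AP :: PRIM2(mul)], D=[(∅, ∅, ∅)]>
19. <S=∅, E={v↦-64, y↦-64}, C=[v], D=[([-64], {y↦-64}, [PRIM2(mul)]) :: (∅, ∅, ∅)]>
20. <S=[-64], E={v↦-64, y↦-64}, C=∅, D=[([-64], {y↦-64}, [PRIM2(mul)]) :: (∅, ∅, ∅)]>
21. <S=[-64 :: -64], E={y↦-64}, C=[PRIM2(mul)], D=[(∅, ∅, ∅)]>
22. <S=[4096], E={y↦-64}, C=∅, D=[(∅, ∅, ∅)]>
23. <S=[4096], E=∅, C=∅, D=∅>
→ final value 4096

Answer: 4096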